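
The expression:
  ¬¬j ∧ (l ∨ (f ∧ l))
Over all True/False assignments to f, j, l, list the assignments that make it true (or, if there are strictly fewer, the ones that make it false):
is true only for:
  f=False, j=True, l=True;
  f=True, j=True, l=True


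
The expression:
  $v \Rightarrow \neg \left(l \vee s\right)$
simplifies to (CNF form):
$\left(\neg l \vee \neg v\right) \wedge \left(\neg s \vee \neg v\right)$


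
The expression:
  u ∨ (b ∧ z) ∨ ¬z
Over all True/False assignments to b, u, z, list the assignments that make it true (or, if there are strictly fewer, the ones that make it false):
is false only for:
  b=False, u=False, z=True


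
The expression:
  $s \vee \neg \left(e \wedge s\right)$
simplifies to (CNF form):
$\text{True}$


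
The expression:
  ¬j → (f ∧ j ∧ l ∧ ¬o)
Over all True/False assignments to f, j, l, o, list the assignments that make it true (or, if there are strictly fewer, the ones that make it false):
is true only for:
  f=False, j=True, l=False, o=False;
  f=False, j=True, l=False, o=True;
  f=False, j=True, l=True, o=False;
  f=False, j=True, l=True, o=True;
  f=True, j=True, l=False, o=False;
  f=True, j=True, l=False, o=True;
  f=True, j=True, l=True, o=False;
  f=True, j=True, l=True, o=True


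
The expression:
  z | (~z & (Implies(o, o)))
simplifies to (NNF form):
True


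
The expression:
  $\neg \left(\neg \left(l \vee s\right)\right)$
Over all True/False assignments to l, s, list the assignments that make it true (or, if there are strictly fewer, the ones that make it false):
is false only for:
  l=False, s=False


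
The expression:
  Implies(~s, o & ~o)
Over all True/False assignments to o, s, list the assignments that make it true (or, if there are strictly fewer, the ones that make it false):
is true only for:
  o=False, s=True;
  o=True, s=True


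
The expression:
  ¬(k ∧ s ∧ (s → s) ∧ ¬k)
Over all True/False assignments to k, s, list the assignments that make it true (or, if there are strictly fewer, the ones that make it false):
is always true.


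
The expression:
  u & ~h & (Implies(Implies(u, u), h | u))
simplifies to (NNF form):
u & ~h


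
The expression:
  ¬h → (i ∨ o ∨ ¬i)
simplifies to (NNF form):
True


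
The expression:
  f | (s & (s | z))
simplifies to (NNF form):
f | s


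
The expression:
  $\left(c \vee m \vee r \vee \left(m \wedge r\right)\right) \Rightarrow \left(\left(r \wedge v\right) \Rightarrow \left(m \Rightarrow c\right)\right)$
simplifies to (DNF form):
$c \vee \neg m \vee \neg r \vee \neg v$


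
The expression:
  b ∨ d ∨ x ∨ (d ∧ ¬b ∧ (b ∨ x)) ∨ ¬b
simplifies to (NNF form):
True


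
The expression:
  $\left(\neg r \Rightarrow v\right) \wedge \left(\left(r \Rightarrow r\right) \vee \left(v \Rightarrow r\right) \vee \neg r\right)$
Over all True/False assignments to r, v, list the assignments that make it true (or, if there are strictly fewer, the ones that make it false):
is false only for:
  r=False, v=False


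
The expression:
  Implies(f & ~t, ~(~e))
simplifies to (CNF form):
e | t | ~f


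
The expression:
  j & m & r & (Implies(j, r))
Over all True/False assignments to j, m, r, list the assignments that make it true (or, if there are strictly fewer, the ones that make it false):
is true only for:
  j=True, m=True, r=True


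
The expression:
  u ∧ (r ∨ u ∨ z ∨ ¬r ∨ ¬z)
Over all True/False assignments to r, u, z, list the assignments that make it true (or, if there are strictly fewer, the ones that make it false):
is true only for:
  r=False, u=True, z=False;
  r=False, u=True, z=True;
  r=True, u=True, z=False;
  r=True, u=True, z=True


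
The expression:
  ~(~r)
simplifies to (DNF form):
r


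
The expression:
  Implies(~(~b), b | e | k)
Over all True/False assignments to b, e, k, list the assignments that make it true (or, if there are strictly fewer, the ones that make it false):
is always true.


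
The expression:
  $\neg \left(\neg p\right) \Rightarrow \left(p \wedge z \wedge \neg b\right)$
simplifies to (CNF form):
$\left(z \vee \neg p\right) \wedge \left(\neg b \vee \neg p\right)$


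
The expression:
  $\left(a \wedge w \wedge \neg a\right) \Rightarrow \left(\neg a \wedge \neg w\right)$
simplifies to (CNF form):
$\text{True}$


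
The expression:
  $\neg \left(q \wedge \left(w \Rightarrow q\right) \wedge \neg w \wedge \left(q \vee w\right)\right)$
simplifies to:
$w \vee \neg q$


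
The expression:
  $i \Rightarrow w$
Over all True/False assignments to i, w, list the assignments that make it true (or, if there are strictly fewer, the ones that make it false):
is false only for:
  i=True, w=False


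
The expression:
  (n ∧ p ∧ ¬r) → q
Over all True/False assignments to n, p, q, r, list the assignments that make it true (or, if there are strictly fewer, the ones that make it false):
is false only for:
  n=True, p=True, q=False, r=False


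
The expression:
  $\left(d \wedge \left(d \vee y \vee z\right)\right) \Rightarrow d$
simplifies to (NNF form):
$\text{True}$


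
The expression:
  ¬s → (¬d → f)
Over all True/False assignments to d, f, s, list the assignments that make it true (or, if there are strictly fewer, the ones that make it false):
is false only for:
  d=False, f=False, s=False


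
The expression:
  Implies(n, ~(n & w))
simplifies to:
~n | ~w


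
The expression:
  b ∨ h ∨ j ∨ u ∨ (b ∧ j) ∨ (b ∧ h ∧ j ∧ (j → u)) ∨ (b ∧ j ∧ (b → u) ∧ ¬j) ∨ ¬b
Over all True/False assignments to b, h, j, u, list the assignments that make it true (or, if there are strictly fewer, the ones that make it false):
is always true.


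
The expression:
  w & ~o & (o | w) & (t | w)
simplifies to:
w & ~o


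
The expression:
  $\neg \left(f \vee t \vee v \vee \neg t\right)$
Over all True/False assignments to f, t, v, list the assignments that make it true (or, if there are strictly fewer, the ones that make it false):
is never true.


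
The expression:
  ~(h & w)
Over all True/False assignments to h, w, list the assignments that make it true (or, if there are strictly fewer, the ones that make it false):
is false only for:
  h=True, w=True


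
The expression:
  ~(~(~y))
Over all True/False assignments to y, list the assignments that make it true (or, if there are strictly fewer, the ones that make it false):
is true only for:
  y=False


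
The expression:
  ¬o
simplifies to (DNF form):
¬o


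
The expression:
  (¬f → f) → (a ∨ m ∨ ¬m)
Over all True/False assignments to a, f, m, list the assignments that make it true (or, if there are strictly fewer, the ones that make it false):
is always true.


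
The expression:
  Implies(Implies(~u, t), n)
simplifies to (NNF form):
n | (~t & ~u)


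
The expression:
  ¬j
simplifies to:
¬j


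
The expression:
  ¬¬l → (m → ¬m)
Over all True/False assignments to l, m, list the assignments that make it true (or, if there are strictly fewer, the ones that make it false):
is false only for:
  l=True, m=True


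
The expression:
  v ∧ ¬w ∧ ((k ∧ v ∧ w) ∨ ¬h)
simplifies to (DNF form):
v ∧ ¬h ∧ ¬w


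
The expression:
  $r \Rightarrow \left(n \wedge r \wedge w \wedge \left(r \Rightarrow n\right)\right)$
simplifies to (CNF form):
$\left(n \vee \neg r\right) \wedge \left(w \vee \neg r\right)$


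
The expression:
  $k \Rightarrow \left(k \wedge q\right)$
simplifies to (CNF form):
$q \vee \neg k$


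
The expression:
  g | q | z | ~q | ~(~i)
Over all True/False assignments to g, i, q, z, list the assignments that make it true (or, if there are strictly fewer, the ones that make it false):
is always true.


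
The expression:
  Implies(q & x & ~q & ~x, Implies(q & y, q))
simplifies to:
True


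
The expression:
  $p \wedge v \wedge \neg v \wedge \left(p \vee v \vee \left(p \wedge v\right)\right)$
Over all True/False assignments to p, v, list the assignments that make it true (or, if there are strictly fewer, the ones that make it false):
is never true.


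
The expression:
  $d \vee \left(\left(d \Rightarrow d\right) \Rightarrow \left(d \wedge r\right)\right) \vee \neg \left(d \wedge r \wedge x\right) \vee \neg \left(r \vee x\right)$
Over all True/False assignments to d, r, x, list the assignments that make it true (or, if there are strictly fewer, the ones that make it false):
is always true.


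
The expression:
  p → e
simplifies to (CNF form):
e ∨ ¬p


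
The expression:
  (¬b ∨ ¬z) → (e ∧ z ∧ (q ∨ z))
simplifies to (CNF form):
z ∧ (b ∨ e)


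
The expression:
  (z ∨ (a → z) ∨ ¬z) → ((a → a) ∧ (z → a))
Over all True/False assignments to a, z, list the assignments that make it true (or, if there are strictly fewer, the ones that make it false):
is false only for:
  a=False, z=True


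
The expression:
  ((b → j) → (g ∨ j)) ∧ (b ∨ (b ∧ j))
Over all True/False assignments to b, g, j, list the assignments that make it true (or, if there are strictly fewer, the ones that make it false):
is true only for:
  b=True, g=False, j=False;
  b=True, g=False, j=True;
  b=True, g=True, j=False;
  b=True, g=True, j=True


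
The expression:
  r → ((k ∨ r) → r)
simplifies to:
True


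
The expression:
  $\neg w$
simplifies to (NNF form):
$\neg w$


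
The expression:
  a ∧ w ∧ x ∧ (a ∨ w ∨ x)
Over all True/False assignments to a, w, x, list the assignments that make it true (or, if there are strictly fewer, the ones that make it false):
is true only for:
  a=True, w=True, x=True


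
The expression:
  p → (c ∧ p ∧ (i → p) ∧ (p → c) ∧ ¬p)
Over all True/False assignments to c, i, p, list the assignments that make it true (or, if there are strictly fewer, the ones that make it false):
is true only for:
  c=False, i=False, p=False;
  c=False, i=True, p=False;
  c=True, i=False, p=False;
  c=True, i=True, p=False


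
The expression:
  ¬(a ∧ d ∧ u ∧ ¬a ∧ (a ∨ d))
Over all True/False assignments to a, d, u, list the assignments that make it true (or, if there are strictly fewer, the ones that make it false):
is always true.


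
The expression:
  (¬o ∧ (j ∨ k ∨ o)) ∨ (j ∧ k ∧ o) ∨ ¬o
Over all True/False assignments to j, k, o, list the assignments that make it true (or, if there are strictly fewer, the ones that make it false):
is false only for:
  j=False, k=False, o=True;
  j=False, k=True, o=True;
  j=True, k=False, o=True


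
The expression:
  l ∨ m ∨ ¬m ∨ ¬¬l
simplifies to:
True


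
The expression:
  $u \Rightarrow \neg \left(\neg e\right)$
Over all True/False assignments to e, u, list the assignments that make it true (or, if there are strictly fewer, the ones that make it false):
is false only for:
  e=False, u=True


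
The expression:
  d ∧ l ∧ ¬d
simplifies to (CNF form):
False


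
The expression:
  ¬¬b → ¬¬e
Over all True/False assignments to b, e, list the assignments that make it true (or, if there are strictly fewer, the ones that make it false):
is false only for:
  b=True, e=False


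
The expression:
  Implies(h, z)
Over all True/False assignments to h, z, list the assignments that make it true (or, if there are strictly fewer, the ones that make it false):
is false only for:
  h=True, z=False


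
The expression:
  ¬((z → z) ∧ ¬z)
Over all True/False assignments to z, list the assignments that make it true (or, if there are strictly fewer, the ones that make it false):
is true only for:
  z=True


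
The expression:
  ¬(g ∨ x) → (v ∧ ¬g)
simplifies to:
g ∨ v ∨ x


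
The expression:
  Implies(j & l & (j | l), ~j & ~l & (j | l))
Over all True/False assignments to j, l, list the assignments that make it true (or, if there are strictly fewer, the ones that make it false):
is false only for:
  j=True, l=True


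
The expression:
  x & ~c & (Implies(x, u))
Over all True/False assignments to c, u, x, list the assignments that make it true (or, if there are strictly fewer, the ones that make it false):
is true only for:
  c=False, u=True, x=True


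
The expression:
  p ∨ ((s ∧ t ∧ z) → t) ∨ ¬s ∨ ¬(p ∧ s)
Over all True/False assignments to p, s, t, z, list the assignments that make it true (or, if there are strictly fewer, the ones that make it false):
is always true.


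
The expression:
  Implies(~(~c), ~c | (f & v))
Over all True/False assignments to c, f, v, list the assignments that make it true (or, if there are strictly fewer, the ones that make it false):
is false only for:
  c=True, f=False, v=False;
  c=True, f=False, v=True;
  c=True, f=True, v=False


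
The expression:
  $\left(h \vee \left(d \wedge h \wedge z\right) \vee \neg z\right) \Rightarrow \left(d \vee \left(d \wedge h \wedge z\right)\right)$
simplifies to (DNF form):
$d \vee \left(z \wedge \neg h\right)$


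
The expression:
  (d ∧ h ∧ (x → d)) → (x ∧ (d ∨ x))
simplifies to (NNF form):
x ∨ ¬d ∨ ¬h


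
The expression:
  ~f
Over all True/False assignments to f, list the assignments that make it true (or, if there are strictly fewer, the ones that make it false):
is true only for:
  f=False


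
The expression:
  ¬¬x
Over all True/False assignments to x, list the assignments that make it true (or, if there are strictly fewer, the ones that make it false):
is true only for:
  x=True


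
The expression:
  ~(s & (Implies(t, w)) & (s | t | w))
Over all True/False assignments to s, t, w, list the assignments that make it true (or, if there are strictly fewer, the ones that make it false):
is false only for:
  s=True, t=False, w=False;
  s=True, t=False, w=True;
  s=True, t=True, w=True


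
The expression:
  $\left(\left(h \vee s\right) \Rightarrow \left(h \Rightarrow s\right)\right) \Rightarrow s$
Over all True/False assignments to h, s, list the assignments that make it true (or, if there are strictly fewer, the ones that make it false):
is false only for:
  h=False, s=False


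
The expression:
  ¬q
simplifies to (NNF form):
¬q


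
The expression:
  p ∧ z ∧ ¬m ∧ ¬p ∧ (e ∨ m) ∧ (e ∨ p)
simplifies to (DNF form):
False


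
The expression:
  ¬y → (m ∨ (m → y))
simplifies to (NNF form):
True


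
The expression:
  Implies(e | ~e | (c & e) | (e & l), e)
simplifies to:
e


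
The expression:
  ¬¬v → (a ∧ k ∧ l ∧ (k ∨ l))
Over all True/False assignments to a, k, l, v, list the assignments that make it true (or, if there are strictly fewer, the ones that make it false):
is false only for:
  a=False, k=False, l=False, v=True;
  a=False, k=False, l=True, v=True;
  a=False, k=True, l=False, v=True;
  a=False, k=True, l=True, v=True;
  a=True, k=False, l=False, v=True;
  a=True, k=False, l=True, v=True;
  a=True, k=True, l=False, v=True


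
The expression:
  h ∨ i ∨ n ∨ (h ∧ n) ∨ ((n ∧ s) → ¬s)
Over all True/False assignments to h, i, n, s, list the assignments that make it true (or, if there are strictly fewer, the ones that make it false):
is always true.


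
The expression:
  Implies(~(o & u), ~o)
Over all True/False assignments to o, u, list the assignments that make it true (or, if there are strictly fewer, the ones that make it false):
is false only for:
  o=True, u=False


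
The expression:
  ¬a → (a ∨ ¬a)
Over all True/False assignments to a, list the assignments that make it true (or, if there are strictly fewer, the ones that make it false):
is always true.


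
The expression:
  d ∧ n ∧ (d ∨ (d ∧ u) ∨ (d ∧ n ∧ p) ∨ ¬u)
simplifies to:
d ∧ n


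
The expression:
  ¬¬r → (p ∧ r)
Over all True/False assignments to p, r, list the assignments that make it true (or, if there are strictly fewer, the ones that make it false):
is false only for:
  p=False, r=True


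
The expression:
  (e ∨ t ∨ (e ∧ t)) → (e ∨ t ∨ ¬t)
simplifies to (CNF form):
True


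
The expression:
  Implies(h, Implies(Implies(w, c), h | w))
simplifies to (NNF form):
True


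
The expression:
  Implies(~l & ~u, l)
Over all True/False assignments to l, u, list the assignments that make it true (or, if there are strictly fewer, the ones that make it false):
is false only for:
  l=False, u=False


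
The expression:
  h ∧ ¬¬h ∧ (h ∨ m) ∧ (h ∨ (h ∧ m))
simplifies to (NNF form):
h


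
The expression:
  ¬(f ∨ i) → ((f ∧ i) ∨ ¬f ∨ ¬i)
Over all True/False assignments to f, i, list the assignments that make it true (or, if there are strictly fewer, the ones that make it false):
is always true.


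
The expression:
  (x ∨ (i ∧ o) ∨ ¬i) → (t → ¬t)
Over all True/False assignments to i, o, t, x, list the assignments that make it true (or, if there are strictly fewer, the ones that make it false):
is false only for:
  i=False, o=False, t=True, x=False;
  i=False, o=False, t=True, x=True;
  i=False, o=True, t=True, x=False;
  i=False, o=True, t=True, x=True;
  i=True, o=False, t=True, x=True;
  i=True, o=True, t=True, x=False;
  i=True, o=True, t=True, x=True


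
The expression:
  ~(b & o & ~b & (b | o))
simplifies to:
True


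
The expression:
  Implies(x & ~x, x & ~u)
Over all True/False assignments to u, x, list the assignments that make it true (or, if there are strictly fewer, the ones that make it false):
is always true.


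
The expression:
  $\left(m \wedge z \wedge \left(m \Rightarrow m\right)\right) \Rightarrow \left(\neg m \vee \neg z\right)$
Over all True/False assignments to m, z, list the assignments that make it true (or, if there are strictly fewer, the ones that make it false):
is false only for:
  m=True, z=True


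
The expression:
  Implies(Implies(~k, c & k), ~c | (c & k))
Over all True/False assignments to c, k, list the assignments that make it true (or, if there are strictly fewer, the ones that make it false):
is always true.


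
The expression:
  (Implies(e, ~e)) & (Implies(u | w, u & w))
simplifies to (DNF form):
(u & w & ~e) | (~e & ~u & ~w)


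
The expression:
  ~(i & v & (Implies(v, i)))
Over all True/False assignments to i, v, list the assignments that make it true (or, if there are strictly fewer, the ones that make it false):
is false only for:
  i=True, v=True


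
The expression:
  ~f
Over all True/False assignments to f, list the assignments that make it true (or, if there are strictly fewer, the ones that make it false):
is true only for:
  f=False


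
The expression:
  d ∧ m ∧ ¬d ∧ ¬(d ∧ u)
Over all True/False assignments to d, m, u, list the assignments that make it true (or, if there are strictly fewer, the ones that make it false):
is never true.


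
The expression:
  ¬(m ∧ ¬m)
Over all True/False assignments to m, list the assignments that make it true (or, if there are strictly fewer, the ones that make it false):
is always true.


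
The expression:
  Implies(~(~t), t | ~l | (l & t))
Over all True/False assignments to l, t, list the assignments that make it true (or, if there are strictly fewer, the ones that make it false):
is always true.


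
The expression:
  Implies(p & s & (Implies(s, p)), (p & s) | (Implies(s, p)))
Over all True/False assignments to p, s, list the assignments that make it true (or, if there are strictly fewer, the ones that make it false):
is always true.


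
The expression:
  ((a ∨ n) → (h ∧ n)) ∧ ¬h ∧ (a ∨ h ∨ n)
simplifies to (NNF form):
False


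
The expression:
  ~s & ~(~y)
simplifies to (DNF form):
y & ~s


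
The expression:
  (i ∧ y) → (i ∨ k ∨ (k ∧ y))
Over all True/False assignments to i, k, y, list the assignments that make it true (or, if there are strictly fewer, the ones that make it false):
is always true.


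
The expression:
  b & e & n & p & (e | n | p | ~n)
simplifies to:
b & e & n & p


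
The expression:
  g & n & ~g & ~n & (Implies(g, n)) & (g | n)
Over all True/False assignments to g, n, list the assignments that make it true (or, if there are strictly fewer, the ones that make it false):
is never true.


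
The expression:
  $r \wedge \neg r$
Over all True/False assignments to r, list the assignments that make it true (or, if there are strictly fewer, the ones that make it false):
is never true.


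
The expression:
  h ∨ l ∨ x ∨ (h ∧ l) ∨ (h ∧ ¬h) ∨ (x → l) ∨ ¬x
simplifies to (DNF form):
True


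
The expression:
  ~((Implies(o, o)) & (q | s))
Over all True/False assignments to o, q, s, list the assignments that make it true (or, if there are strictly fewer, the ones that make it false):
is true only for:
  o=False, q=False, s=False;
  o=True, q=False, s=False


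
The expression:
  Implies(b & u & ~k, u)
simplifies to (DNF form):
True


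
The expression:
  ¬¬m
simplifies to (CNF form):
m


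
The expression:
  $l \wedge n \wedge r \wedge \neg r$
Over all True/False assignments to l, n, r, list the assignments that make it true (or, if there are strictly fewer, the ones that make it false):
is never true.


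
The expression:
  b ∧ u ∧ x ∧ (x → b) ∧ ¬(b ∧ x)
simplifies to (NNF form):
False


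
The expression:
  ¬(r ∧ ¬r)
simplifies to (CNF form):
True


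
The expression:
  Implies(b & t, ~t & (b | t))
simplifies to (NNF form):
~b | ~t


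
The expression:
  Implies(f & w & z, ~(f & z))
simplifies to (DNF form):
~f | ~w | ~z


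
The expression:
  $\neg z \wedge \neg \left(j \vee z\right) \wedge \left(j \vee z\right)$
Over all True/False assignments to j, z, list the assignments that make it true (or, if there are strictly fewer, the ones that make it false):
is never true.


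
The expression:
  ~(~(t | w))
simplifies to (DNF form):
t | w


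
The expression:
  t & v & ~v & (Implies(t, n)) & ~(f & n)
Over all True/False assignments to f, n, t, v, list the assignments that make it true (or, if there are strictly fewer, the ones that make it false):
is never true.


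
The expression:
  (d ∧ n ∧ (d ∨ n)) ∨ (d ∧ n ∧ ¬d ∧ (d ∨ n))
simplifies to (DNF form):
d ∧ n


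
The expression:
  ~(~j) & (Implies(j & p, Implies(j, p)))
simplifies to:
j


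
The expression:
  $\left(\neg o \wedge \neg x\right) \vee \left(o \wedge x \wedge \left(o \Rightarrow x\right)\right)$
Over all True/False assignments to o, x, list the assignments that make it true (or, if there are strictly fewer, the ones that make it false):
is true only for:
  o=False, x=False;
  o=True, x=True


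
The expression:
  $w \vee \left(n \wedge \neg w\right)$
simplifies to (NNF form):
$n \vee w$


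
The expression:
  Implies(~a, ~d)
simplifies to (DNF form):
a | ~d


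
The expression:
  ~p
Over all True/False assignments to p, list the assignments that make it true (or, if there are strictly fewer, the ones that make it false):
is true only for:
  p=False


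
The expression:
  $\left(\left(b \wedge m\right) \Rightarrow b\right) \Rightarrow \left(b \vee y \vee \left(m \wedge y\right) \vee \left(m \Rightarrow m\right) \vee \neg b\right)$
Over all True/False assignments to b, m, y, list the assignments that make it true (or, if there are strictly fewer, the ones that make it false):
is always true.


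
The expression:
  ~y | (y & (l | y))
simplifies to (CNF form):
True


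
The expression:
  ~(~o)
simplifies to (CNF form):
o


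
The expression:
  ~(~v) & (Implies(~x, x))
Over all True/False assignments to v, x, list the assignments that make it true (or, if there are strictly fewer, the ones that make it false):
is true only for:
  v=True, x=True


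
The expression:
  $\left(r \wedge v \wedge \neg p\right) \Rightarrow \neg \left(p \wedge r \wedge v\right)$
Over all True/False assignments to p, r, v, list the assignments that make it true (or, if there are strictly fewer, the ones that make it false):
is always true.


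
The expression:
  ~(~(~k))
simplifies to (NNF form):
~k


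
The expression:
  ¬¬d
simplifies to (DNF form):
d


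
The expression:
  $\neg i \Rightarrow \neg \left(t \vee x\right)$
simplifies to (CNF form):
$\left(i \vee \neg t\right) \wedge \left(i \vee \neg x\right)$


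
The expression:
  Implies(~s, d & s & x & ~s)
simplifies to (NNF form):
s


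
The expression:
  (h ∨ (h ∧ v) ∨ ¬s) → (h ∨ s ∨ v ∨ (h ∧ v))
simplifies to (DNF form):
h ∨ s ∨ v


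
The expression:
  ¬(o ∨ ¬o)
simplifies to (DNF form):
False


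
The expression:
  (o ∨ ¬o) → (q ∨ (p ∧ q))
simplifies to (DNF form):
q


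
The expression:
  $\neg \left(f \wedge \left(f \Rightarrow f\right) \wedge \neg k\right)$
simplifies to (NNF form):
$k \vee \neg f$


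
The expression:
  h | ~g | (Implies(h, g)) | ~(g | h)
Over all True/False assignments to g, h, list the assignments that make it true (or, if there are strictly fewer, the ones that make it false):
is always true.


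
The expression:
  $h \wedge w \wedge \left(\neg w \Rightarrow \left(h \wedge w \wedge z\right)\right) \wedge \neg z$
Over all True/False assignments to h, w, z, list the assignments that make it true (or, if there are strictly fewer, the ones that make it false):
is true only for:
  h=True, w=True, z=False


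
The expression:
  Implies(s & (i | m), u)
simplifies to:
u | ~s | (~i & ~m)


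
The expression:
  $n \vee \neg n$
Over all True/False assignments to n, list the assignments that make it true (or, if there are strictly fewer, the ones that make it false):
is always true.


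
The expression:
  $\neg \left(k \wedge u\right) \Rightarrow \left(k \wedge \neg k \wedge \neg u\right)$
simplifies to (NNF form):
$k \wedge u$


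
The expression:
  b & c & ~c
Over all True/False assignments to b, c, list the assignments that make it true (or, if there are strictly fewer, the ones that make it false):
is never true.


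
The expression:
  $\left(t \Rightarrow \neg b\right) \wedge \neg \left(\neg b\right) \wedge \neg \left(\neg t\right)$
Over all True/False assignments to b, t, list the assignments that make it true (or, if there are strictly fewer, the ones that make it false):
is never true.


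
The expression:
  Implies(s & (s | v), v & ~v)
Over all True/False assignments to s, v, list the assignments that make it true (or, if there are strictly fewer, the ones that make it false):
is true only for:
  s=False, v=False;
  s=False, v=True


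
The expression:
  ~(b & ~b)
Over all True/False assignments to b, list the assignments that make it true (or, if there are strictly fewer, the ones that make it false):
is always true.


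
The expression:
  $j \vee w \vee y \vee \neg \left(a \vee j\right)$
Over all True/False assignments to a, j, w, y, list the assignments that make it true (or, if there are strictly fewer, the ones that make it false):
is false only for:
  a=True, j=False, w=False, y=False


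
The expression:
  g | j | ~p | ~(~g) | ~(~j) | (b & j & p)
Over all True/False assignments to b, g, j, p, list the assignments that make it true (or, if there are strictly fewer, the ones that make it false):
is false only for:
  b=False, g=False, j=False, p=True;
  b=True, g=False, j=False, p=True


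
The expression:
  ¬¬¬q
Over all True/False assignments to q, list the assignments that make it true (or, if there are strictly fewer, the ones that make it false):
is true only for:
  q=False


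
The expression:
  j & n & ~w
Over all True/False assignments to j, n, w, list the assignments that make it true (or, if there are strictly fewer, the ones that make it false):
is true only for:
  j=True, n=True, w=False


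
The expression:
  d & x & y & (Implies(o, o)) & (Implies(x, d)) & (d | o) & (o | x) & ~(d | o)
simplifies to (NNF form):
False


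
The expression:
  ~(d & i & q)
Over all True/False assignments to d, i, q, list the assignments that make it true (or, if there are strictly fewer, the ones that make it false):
is false only for:
  d=True, i=True, q=True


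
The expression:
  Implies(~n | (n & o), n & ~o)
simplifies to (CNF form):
n & ~o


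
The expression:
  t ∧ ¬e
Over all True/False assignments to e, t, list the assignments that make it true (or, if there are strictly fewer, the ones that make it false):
is true only for:
  e=False, t=True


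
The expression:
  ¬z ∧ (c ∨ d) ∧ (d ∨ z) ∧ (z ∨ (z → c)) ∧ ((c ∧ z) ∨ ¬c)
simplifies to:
d ∧ ¬c ∧ ¬z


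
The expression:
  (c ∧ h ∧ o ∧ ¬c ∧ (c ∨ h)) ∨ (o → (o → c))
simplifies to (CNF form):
c ∨ ¬o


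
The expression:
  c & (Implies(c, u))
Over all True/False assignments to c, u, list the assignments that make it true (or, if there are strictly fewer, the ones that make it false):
is true only for:
  c=True, u=True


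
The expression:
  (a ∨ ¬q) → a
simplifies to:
a ∨ q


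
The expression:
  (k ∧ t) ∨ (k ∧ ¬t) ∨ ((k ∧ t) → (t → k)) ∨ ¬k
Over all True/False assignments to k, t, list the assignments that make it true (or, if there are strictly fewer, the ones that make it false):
is always true.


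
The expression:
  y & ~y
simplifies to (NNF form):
False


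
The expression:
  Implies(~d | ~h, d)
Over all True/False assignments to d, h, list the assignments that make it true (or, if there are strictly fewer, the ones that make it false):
is true only for:
  d=True, h=False;
  d=True, h=True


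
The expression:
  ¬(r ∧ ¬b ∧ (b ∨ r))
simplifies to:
b ∨ ¬r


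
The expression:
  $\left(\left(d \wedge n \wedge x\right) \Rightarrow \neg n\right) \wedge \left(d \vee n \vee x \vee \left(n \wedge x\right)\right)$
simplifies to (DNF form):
$\left(d \wedge \neg n\right) \vee \left(n \wedge \neg x\right) \vee \left(x \wedge \neg d\right)$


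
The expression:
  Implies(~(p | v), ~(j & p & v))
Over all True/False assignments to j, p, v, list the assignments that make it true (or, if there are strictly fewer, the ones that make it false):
is always true.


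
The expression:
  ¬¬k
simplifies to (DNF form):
k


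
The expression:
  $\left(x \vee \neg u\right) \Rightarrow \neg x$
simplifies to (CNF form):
$\neg x$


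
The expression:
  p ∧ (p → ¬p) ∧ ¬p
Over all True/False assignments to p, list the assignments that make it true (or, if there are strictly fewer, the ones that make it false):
is never true.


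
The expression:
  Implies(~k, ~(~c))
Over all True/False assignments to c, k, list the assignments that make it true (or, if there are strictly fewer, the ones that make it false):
is false only for:
  c=False, k=False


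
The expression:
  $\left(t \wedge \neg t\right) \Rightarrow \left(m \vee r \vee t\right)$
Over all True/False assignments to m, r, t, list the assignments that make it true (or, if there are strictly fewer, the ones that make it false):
is always true.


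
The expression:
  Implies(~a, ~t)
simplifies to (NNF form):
a | ~t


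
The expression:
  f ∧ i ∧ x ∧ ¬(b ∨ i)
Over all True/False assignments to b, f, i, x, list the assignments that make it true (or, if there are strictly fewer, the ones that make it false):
is never true.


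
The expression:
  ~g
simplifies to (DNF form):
~g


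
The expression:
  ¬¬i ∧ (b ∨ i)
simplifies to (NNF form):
i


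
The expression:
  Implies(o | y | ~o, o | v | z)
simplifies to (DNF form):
o | v | z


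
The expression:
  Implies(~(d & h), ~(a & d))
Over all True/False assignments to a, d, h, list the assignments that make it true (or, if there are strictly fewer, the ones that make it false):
is false only for:
  a=True, d=True, h=False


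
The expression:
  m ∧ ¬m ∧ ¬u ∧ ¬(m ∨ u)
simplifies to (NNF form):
False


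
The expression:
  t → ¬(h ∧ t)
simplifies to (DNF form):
¬h ∨ ¬t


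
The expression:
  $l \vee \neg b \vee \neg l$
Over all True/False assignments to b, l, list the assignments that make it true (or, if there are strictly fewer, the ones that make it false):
is always true.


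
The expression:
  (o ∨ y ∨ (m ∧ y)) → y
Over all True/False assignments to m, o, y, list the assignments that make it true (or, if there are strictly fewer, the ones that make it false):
is false only for:
  m=False, o=True, y=False;
  m=True, o=True, y=False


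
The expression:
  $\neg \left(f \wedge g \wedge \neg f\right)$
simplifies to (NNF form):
$\text{True}$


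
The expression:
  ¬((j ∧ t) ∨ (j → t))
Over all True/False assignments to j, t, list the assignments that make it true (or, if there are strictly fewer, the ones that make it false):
is true only for:
  j=True, t=False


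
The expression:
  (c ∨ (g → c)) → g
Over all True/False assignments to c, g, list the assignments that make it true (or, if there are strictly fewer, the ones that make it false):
is true only for:
  c=False, g=True;
  c=True, g=True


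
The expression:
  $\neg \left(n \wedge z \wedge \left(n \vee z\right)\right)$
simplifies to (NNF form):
$\neg n \vee \neg z$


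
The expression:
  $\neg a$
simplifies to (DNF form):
$\neg a$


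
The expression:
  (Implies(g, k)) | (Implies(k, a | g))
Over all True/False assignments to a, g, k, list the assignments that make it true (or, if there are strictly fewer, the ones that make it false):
is always true.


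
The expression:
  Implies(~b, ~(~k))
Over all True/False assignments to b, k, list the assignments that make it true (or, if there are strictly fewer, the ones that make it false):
is false only for:
  b=False, k=False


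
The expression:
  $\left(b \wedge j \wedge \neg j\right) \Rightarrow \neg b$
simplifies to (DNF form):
$\text{True}$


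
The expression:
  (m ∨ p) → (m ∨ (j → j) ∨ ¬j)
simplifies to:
True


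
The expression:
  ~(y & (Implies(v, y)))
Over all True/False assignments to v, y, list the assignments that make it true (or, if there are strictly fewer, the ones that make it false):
is true only for:
  v=False, y=False;
  v=True, y=False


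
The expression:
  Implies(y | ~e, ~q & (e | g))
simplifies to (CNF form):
(e | g) & (e | ~q) & (~q | ~y)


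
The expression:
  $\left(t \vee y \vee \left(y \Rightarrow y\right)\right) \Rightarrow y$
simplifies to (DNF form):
$y$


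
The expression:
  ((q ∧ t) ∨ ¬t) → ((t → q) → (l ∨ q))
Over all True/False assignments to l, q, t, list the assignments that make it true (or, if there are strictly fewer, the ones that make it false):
is false only for:
  l=False, q=False, t=False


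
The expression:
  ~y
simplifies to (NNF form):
~y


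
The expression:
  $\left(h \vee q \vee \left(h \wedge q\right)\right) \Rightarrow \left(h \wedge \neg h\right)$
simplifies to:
$\neg h \wedge \neg q$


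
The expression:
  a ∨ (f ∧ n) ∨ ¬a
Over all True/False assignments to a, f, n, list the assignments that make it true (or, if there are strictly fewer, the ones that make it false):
is always true.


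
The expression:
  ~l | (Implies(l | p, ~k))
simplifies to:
~k | ~l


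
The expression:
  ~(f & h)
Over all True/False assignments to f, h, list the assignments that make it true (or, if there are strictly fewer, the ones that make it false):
is false only for:
  f=True, h=True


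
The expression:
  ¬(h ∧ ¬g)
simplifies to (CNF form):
g ∨ ¬h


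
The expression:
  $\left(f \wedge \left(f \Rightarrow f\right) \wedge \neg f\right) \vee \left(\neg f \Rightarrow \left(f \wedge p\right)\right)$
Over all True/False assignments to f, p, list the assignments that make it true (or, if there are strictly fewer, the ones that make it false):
is true only for:
  f=True, p=False;
  f=True, p=True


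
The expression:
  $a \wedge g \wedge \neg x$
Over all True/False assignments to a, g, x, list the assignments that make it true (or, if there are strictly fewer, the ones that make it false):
is true only for:
  a=True, g=True, x=False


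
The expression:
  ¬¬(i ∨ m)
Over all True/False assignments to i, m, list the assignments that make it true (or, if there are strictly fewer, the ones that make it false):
is false only for:
  i=False, m=False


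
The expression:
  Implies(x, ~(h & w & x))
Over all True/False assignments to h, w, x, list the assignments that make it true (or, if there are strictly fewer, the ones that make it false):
is false only for:
  h=True, w=True, x=True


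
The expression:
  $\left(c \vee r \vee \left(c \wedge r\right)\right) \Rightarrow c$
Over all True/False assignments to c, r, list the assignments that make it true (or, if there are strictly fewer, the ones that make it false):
is false only for:
  c=False, r=True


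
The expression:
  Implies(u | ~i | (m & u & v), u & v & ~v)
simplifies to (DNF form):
i & ~u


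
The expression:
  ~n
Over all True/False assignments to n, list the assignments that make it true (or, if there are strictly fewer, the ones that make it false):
is true only for:
  n=False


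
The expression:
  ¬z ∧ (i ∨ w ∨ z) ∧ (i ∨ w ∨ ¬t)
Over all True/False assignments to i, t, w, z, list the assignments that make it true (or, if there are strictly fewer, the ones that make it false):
is true only for:
  i=False, t=False, w=True, z=False;
  i=False, t=True, w=True, z=False;
  i=True, t=False, w=False, z=False;
  i=True, t=False, w=True, z=False;
  i=True, t=True, w=False, z=False;
  i=True, t=True, w=True, z=False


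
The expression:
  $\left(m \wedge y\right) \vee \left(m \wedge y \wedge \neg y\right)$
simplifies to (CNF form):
$m \wedge y$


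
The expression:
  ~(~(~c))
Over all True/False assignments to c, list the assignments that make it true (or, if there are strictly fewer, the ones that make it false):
is true only for:
  c=False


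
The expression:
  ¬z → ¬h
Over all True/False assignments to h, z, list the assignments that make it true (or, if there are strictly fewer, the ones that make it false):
is false only for:
  h=True, z=False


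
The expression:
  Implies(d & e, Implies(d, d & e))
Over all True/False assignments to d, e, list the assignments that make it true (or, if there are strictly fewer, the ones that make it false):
is always true.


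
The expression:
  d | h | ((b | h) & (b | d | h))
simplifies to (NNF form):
b | d | h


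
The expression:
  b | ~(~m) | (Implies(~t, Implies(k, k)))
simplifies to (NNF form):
True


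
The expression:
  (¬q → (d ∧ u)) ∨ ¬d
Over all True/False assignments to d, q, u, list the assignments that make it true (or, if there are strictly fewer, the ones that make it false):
is false only for:
  d=True, q=False, u=False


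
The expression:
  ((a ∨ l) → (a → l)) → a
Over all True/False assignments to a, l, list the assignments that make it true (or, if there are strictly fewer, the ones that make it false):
is true only for:
  a=True, l=False;
  a=True, l=True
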